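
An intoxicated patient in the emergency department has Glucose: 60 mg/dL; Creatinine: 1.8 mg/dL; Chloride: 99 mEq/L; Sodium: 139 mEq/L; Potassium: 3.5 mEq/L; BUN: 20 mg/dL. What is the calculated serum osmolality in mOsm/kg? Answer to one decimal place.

Calculated osmolality = 2·Na + glucose/18 + BUN/2.8
= 2·139 + 60/18 + 20/2.8
= 278 + 3.33 + 7.14
= 288.47 mOsm/kg

288.5 mOsm/kg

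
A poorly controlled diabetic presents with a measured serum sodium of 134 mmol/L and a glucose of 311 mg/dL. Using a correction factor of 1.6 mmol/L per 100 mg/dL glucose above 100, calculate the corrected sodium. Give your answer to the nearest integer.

137 mmol/L

Corrected Na = measured Na + 1.6 · (glucose − 100)/100
= 134 + 1.6 · (311 − 100)/100
= 134 + 3.4
= 137.4 mmol/L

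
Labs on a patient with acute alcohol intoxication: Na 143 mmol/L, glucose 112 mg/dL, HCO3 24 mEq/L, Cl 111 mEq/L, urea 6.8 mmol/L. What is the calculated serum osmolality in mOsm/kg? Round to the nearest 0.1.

299.0 mOsm/kg

Calculated osmolality = 2·Na + glucose/18 + urea
= 2·143 + 112/18 + 6.8
= 286 + 6.22 + 6.80
= 299.02 mOsm/kg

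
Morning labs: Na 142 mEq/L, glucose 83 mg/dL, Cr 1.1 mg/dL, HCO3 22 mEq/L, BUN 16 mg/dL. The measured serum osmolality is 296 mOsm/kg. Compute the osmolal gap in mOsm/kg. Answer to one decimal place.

1.7 mOsm/kg

Calculated osmolality = 2·Na + glucose/18 + BUN/2.8
= 2·142 + 83/18 + 16/2.8
= 284 + 4.61 + 5.71
= 294.32 mOsm/kg ≈ 294.3 mOsm/kg
Osmolar gap = measured − calculated = 296 − 294.3 = 1.7 mOsm/kg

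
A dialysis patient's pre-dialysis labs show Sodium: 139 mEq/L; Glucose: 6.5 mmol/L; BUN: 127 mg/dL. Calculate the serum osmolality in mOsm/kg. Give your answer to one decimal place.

Calculated osmolality = 2·Na + glucose + BUN/2.8
= 2·139 + 6.5 + 127/2.8
= 278 + 6.50 + 45.36
= 329.86 mOsm/kg

329.9 mOsm/kg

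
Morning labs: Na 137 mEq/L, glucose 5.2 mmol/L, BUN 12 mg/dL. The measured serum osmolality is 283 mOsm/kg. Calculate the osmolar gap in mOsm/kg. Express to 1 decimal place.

-0.5 mOsm/kg

Calculated osmolality = 2·Na + glucose + BUN/2.8
= 2·137 + 5.2 + 12/2.8
= 274 + 5.20 + 4.29
= 283.49 mOsm/kg ≈ 283.5 mOsm/kg
Osmolar gap = measured − calculated = 283 − 283.5 = -0.5 mOsm/kg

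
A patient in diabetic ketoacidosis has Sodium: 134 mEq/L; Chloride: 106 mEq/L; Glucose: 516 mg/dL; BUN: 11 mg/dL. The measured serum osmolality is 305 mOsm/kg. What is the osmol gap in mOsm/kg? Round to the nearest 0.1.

Calculated osmolality = 2·Na + glucose/18 + BUN/2.8
= 2·134 + 516/18 + 11/2.8
= 268 + 28.67 + 3.93
= 300.6 mOsm/kg ≈ 300.6 mOsm/kg
Osmolar gap = measured − calculated = 305 − 300.6 = 4.4 mOsm/kg

4.4 mOsm/kg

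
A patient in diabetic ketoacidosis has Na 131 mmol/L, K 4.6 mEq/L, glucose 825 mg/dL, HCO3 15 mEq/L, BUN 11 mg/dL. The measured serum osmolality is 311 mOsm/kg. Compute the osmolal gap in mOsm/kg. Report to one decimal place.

Calculated osmolality = 2·Na + glucose/18 + BUN/2.8
= 2·131 + 825/18 + 11/2.8
= 262 + 45.83 + 3.93
= 311.76 mOsm/kg ≈ 311.8 mOsm/kg
Osmolar gap = measured − calculated = 311 − 311.8 = -0.8 mOsm/kg

-0.8 mOsm/kg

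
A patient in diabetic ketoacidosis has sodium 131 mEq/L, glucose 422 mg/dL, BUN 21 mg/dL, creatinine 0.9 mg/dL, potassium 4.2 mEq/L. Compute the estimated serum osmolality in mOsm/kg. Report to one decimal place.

292.9 mOsm/kg

Calculated osmolality = 2·Na + glucose/18 + BUN/2.8
= 2·131 + 422/18 + 21/2.8
= 262 + 23.44 + 7.50
= 292.94 mOsm/kg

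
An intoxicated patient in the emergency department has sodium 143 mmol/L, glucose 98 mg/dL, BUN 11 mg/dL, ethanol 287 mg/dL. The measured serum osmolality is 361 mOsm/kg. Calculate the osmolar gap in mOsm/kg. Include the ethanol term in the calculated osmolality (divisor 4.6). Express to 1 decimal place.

Calculated osmolality = 2·Na + glucose/18 + BUN/2.8 + ethanol/4.6
= 2·143 + 98/18 + 11/2.8 + 287/4.6
= 286 + 5.44 + 3.93 + 62.39
= 357.76 mOsm/kg ≈ 357.8 mOsm/kg
Osmolar gap = measured − calculated = 361 − 357.8 = 3.2 mOsm/kg

3.2 mOsm/kg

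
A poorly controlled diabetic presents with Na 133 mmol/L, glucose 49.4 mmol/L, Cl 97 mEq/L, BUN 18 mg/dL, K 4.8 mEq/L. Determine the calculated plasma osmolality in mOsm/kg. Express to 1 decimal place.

321.8 mOsm/kg

Calculated osmolality = 2·Na + glucose + BUN/2.8
= 2·133 + 49.4 + 18/2.8
= 266 + 49.40 + 6.43
= 321.83 mOsm/kg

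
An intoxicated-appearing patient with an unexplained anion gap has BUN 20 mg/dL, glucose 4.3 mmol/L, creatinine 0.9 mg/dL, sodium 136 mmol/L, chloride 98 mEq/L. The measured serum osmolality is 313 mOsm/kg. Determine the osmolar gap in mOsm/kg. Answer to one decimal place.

29.6 mOsm/kg

Calculated osmolality = 2·Na + glucose + BUN/2.8
= 2·136 + 4.3 + 20/2.8
= 272 + 4.30 + 7.14
= 283.44 mOsm/kg ≈ 283.4 mOsm/kg
Osmolar gap = measured − calculated = 313 − 283.4 = 29.6 mOsm/kg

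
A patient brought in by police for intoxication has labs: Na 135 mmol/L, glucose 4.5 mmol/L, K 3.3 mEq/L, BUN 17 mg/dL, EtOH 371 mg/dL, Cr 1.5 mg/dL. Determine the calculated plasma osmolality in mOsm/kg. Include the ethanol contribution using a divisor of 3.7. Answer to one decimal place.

Calculated osmolality = 2·Na + glucose + BUN/2.8 + ethanol/3.7
= 2·135 + 4.5 + 17/2.8 + 371/3.7
= 270 + 4.50 + 6.07 + 100.27
= 380.84 mOsm/kg

380.8 mOsm/kg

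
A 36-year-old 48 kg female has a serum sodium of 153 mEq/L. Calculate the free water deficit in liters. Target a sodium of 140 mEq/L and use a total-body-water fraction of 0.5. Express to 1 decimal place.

2.2 L

TBW = 0.5 · 48 = 24 L
Free water deficit = TBW · (Na/140 − 1)
= 24 · (153/140 − 1)
= 24 · 0.0929
= 2.23 L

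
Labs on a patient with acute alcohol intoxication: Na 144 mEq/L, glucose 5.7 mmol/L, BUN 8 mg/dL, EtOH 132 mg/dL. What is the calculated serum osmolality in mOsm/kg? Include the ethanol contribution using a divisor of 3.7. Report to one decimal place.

332.2 mOsm/kg

Calculated osmolality = 2·Na + glucose + BUN/2.8 + ethanol/3.7
= 2·144 + 5.7 + 8/2.8 + 132/3.7
= 288 + 5.70 + 2.86 + 35.68
= 332.24 mOsm/kg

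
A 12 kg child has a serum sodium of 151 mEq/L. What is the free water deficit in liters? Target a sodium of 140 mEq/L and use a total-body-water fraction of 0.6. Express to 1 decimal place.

TBW = 0.6 · 12 = 7.2 L
Free water deficit = TBW · (Na/140 − 1)
= 7.2 · (151/140 − 1)
= 7.2 · 0.0786
= 0.57 L

0.6 L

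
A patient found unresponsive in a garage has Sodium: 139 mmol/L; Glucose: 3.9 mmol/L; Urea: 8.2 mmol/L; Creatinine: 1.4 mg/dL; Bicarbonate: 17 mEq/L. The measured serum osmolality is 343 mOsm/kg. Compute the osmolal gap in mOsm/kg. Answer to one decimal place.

52.9 mOsm/kg

Calculated osmolality = 2·Na + glucose + urea
= 2·139 + 3.9 + 8.2
= 278 + 3.90 + 8.20
= 290.1 mOsm/kg ≈ 290.1 mOsm/kg
Osmolar gap = measured − calculated = 343 − 290.1 = 52.9 mOsm/kg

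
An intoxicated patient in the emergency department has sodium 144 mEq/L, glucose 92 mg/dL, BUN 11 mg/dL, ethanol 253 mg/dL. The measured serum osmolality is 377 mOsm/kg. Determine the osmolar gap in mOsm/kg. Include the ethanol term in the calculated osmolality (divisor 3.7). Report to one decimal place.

Calculated osmolality = 2·Na + glucose/18 + BUN/2.8 + ethanol/3.7
= 2·144 + 92/18 + 11/2.8 + 253/3.7
= 288 + 5.11 + 3.93 + 68.38
= 365.42 mOsm/kg ≈ 365.4 mOsm/kg
Osmolar gap = measured − calculated = 377 − 365.4 = 11.6 mOsm/kg

11.6 mOsm/kg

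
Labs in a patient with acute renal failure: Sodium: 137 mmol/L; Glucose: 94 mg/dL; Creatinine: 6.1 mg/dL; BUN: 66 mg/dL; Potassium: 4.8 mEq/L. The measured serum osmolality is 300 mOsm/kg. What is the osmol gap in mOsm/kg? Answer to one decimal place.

Calculated osmolality = 2·Na + glucose/18 + BUN/2.8
= 2·137 + 94/18 + 66/2.8
= 274 + 5.22 + 23.57
= 302.79 mOsm/kg ≈ 302.8 mOsm/kg
Osmolar gap = measured − calculated = 300 − 302.8 = -2.8 mOsm/kg

-2.8 mOsm/kg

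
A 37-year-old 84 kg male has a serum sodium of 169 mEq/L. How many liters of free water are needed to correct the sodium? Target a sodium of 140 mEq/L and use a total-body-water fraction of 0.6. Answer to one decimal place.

10.4 L

TBW = 0.6 · 84 = 50.4 L
Free water deficit = TBW · (Na/140 − 1)
= 50.4 · (169/140 − 1)
= 50.4 · 0.2071
= 10.44 L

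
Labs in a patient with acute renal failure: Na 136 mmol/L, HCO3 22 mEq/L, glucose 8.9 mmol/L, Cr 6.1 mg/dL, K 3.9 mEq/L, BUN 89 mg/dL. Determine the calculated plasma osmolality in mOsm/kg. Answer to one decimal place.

Calculated osmolality = 2·Na + glucose + BUN/2.8
= 2·136 + 8.9 + 89/2.8
= 272 + 8.90 + 31.79
= 312.69 mOsm/kg

312.7 mOsm/kg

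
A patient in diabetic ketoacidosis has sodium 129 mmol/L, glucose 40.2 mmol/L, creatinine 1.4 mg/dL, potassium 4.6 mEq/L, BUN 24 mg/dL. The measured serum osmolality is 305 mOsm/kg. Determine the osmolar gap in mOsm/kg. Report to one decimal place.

Calculated osmolality = 2·Na + glucose + BUN/2.8
= 2·129 + 40.2 + 24/2.8
= 258 + 40.20 + 8.57
= 306.77 mOsm/kg ≈ 306.8 mOsm/kg
Osmolar gap = measured − calculated = 305 − 306.8 = -1.8 mOsm/kg

-1.8 mOsm/kg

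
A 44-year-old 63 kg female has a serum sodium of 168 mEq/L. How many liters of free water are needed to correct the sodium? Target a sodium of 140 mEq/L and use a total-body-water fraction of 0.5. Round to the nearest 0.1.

6.3 L

TBW = 0.5 · 63 = 31.5 L
Free water deficit = TBW · (Na/140 − 1)
= 31.5 · (168/140 − 1)
= 31.5 · 0.2
= 6.3 L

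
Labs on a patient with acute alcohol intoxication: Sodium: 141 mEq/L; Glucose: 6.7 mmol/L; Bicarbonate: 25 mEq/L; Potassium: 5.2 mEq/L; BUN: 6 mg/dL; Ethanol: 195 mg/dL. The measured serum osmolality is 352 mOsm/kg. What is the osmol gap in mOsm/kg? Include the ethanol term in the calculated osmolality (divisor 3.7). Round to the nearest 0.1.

Calculated osmolality = 2·Na + glucose + BUN/2.8 + ethanol/3.7
= 2·141 + 6.7 + 6/2.8 + 195/3.7
= 282 + 6.70 + 2.14 + 52.70
= 343.54 mOsm/kg ≈ 343.5 mOsm/kg
Osmolar gap = measured − calculated = 352 − 343.5 = 8.5 mOsm/kg

8.5 mOsm/kg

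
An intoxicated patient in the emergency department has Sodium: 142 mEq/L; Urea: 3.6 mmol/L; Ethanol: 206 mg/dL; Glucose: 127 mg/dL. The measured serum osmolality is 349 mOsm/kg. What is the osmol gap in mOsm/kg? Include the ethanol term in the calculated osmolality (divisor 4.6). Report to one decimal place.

9.6 mOsm/kg

Calculated osmolality = 2·Na + glucose/18 + urea + ethanol/4.6
= 2·142 + 127/18 + 3.6 + 206/4.6
= 284 + 7.06 + 3.60 + 44.78
= 339.44 mOsm/kg ≈ 339.4 mOsm/kg
Osmolar gap = measured − calculated = 349 − 339.4 = 9.6 mOsm/kg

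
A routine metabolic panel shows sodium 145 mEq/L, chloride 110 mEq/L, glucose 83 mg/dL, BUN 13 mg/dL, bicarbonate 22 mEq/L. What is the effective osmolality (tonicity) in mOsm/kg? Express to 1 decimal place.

294.6 mOsm/kg

Effective osmolality excludes urea (freely permeant across cell membranes):
2·Na + glucose/18
= 2·145 + 83/18
= 290 + 4.61
= 294.61 mOsm/kg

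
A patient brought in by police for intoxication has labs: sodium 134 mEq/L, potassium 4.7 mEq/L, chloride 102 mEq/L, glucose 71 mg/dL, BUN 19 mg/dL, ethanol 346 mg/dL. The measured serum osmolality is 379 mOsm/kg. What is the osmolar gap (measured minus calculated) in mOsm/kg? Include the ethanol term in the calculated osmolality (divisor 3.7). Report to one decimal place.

6.8 mOsm/kg

Calculated osmolality = 2·Na + glucose/18 + BUN/2.8 + ethanol/3.7
= 2·134 + 71/18 + 19/2.8 + 346/3.7
= 268 + 3.94 + 6.79 + 93.51
= 372.24 mOsm/kg ≈ 372.2 mOsm/kg
Osmolar gap = measured − calculated = 379 − 372.2 = 6.8 mOsm/kg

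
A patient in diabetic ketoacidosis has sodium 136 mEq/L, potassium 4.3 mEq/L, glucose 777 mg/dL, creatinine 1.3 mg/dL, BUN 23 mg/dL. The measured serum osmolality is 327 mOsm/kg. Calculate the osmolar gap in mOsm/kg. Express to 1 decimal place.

3.6 mOsm/kg

Calculated osmolality = 2·Na + glucose/18 + BUN/2.8
= 2·136 + 777/18 + 23/2.8
= 272 + 43.17 + 8.21
= 323.38 mOsm/kg ≈ 323.4 mOsm/kg
Osmolar gap = measured − calculated = 327 − 323.4 = 3.6 mOsm/kg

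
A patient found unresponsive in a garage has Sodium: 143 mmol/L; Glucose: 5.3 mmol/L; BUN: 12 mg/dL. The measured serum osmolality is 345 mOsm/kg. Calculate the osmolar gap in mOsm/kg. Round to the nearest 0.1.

49.4 mOsm/kg

Calculated osmolality = 2·Na + glucose + BUN/2.8
= 2·143 + 5.3 + 12/2.8
= 286 + 5.30 + 4.29
= 295.59 mOsm/kg ≈ 295.6 mOsm/kg
Osmolar gap = measured − calculated = 345 − 295.6 = 49.4 mOsm/kg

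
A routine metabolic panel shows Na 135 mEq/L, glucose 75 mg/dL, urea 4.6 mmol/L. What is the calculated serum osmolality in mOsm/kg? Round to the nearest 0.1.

278.8 mOsm/kg

Calculated osmolality = 2·Na + glucose/18 + urea
= 2·135 + 75/18 + 4.6
= 270 + 4.17 + 4.60
= 278.77 mOsm/kg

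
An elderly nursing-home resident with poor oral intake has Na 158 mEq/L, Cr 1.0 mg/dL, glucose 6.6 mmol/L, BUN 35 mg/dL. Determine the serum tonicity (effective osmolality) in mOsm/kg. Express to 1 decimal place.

322.6 mOsm/kg

Effective osmolality excludes urea (freely permeant across cell membranes):
2·Na + glucose
= 2·158 + 6.6
= 316 + 6.6
= 322.6 mOsm/kg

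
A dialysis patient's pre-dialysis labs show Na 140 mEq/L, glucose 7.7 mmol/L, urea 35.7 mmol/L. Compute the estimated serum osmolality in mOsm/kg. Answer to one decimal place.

323.4 mOsm/kg

Calculated osmolality = 2·Na + glucose + urea
= 2·140 + 7.7 + 35.7
= 280 + 7.70 + 35.70
= 323.4 mOsm/kg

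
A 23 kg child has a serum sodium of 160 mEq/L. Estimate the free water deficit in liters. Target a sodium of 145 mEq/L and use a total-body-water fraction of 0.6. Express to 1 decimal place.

1.4 L

TBW = 0.6 · 23 = 13.8 L
Free water deficit = TBW · (Na/145 − 1)
= 13.8 · (160/145 − 1)
= 13.8 · 0.1034
= 1.43 L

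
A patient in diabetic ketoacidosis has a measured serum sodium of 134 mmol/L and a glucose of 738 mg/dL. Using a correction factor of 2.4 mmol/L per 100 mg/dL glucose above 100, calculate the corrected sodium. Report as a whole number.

149 mmol/L

Corrected Na = measured Na + 2.4 · (glucose − 100)/100
= 134 + 2.4 · (738 − 100)/100
= 134 + 15.3
= 149.3 mmol/L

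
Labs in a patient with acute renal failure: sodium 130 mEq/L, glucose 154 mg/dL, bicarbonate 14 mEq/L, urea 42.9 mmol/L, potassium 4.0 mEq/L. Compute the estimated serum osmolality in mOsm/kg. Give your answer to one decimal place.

Calculated osmolality = 2·Na + glucose/18 + urea
= 2·130 + 154/18 + 42.9
= 260 + 8.56 + 42.90
= 311.46 mOsm/kg

311.5 mOsm/kg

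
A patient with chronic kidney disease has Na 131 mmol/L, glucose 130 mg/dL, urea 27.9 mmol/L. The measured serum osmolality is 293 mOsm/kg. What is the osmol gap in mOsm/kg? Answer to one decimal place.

-4.1 mOsm/kg

Calculated osmolality = 2·Na + glucose/18 + urea
= 2·131 + 130/18 + 27.9
= 262 + 7.22 + 27.90
= 297.12 mOsm/kg ≈ 297.1 mOsm/kg
Osmolar gap = measured − calculated = 293 − 297.1 = -4.1 mOsm/kg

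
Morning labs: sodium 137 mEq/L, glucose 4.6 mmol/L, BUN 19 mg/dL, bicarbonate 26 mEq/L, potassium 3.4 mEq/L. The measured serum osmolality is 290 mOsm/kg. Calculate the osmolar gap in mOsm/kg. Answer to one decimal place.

Calculated osmolality = 2·Na + glucose + BUN/2.8
= 2·137 + 4.6 + 19/2.8
= 274 + 4.60 + 6.79
= 285.39 mOsm/kg ≈ 285.4 mOsm/kg
Osmolar gap = measured − calculated = 290 − 285.4 = 4.6 mOsm/kg

4.6 mOsm/kg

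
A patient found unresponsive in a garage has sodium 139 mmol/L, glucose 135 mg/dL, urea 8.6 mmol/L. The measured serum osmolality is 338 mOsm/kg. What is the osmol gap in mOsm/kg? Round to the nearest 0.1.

Calculated osmolality = 2·Na + glucose/18 + urea
= 2·139 + 135/18 + 8.6
= 278 + 7.50 + 8.60
= 294.1 mOsm/kg ≈ 294.1 mOsm/kg
Osmolar gap = measured − calculated = 338 − 294.1 = 43.9 mOsm/kg

43.9 mOsm/kg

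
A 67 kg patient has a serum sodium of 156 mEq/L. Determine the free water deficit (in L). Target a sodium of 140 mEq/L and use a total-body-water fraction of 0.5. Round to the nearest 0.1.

TBW = 0.5 · 67 = 33.5 L
Free water deficit = TBW · (Na/140 − 1)
= 33.5 · (156/140 − 1)
= 33.5 · 0.1143
= 3.83 L

3.8 L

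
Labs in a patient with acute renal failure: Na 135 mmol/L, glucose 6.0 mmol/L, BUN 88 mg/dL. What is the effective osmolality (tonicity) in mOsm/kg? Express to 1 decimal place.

Effective osmolality excludes urea (freely permeant across cell membranes):
2·Na + glucose
= 2·135 + 6
= 270 + 6
= 276 mOsm/kg

276.0 mOsm/kg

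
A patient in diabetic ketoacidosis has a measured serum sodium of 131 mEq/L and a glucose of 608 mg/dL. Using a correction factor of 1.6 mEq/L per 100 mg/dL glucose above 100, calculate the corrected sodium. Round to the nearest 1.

Corrected Na = measured Na + 1.6 · (glucose − 100)/100
= 131 + 1.6 · (608 − 100)/100
= 131 + 8.1
= 139.1 mEq/L

139 mEq/L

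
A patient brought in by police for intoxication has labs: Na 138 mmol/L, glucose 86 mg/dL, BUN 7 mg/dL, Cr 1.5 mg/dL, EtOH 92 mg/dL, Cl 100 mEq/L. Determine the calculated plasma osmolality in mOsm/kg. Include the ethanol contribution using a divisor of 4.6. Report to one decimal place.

303.3 mOsm/kg

Calculated osmolality = 2·Na + glucose/18 + BUN/2.8 + ethanol/4.6
= 2·138 + 86/18 + 7/2.8 + 92/4.6
= 276 + 4.78 + 2.50 + 20
= 303.28 mOsm/kg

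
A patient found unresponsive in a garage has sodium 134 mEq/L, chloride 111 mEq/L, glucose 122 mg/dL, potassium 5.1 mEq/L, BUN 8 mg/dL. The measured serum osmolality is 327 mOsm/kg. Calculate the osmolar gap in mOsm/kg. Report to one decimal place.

Calculated osmolality = 2·Na + glucose/18 + BUN/2.8
= 2·134 + 122/18 + 8/2.8
= 268 + 6.78 + 2.86
= 277.64 mOsm/kg ≈ 277.6 mOsm/kg
Osmolar gap = measured − calculated = 327 − 277.6 = 49.4 mOsm/kg

49.4 mOsm/kg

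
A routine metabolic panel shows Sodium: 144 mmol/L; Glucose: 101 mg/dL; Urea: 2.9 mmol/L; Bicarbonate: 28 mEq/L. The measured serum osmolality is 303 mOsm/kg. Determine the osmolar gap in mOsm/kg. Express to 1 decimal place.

6.5 mOsm/kg

Calculated osmolality = 2·Na + glucose/18 + urea
= 2·144 + 101/18 + 2.9
= 288 + 5.61 + 2.90
= 296.51 mOsm/kg ≈ 296.5 mOsm/kg
Osmolar gap = measured − calculated = 303 − 296.5 = 6.5 mOsm/kg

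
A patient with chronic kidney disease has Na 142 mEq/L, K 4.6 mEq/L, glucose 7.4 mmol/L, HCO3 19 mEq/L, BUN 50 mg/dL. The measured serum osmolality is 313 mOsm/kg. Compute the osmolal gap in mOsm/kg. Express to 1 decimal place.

Calculated osmolality = 2·Na + glucose + BUN/2.8
= 2·142 + 7.4 + 50/2.8
= 284 + 7.40 + 17.86
= 309.26 mOsm/kg ≈ 309.3 mOsm/kg
Osmolar gap = measured − calculated = 313 − 309.3 = 3.7 mOsm/kg

3.7 mOsm/kg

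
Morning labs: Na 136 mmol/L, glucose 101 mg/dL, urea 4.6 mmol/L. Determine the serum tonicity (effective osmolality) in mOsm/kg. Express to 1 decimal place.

Effective osmolality excludes urea (freely permeant across cell membranes):
2·Na + glucose/18
= 2·136 + 101/18
= 272 + 5.61
= 277.61 mOsm/kg

277.6 mOsm/kg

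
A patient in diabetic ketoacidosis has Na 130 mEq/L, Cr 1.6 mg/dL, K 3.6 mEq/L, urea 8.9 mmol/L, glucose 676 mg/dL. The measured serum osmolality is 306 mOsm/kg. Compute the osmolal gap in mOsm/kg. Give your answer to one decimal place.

Calculated osmolality = 2·Na + glucose/18 + urea
= 2·130 + 676/18 + 8.9
= 260 + 37.56 + 8.90
= 306.46 mOsm/kg ≈ 306.5 mOsm/kg
Osmolar gap = measured − calculated = 306 − 306.5 = -0.5 mOsm/kg

-0.5 mOsm/kg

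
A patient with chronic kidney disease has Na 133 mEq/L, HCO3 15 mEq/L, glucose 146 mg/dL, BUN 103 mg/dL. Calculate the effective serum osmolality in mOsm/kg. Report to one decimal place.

Effective osmolality excludes urea (freely permeant across cell membranes):
2·Na + glucose/18
= 2·133 + 146/18
= 266 + 8.11
= 274.11 mOsm/kg

274.1 mOsm/kg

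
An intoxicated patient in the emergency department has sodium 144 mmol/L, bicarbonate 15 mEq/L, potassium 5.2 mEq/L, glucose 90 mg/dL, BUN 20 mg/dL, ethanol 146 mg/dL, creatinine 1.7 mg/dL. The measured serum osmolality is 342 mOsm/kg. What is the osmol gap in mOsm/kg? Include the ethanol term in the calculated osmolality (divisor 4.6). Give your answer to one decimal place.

10.1 mOsm/kg

Calculated osmolality = 2·Na + glucose/18 + BUN/2.8 + ethanol/4.6
= 2·144 + 90/18 + 20/2.8 + 146/4.6
= 288 + 5 + 7.14 + 31.74
= 331.88 mOsm/kg ≈ 331.9 mOsm/kg
Osmolar gap = measured − calculated = 342 − 331.9 = 10.1 mOsm/kg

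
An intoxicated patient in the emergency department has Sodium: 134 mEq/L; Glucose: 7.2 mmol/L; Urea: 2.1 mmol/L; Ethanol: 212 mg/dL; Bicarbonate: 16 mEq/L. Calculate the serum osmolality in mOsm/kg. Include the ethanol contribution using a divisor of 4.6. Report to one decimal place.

Calculated osmolality = 2·Na + glucose + urea + ethanol/4.6
= 2·134 + 7.2 + 2.1 + 212/4.6
= 268 + 7.20 + 2.10 + 46.09
= 323.39 mOsm/kg

323.4 mOsm/kg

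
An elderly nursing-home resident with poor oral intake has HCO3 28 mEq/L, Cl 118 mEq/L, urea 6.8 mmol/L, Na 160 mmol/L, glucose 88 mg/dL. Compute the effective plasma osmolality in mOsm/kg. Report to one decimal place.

324.9 mOsm/kg

Effective osmolality excludes urea (freely permeant across cell membranes):
2·Na + glucose/18
= 2·160 + 88/18
= 320 + 4.89
= 324.89 mOsm/kg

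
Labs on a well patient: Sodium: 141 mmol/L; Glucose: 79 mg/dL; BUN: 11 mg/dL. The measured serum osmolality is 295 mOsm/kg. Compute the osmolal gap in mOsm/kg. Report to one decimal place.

Calculated osmolality = 2·Na + glucose/18 + BUN/2.8
= 2·141 + 79/18 + 11/2.8
= 282 + 4.39 + 3.93
= 290.32 mOsm/kg ≈ 290.3 mOsm/kg
Osmolar gap = measured − calculated = 295 − 290.3 = 4.7 mOsm/kg

4.7 mOsm/kg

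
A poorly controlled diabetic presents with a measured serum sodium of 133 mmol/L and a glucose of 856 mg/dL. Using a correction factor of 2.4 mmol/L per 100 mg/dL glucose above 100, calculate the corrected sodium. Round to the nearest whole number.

151 mmol/L

Corrected Na = measured Na + 2.4 · (glucose − 100)/100
= 133 + 2.4 · (856 − 100)/100
= 133 + 18.1
= 151.1 mmol/L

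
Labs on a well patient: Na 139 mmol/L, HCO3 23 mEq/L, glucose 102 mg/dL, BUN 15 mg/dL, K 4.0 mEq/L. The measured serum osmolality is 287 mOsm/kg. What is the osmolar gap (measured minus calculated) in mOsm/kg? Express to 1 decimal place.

-2.0 mOsm/kg

Calculated osmolality = 2·Na + glucose/18 + BUN/2.8
= 2·139 + 102/18 + 15/2.8
= 278 + 5.67 + 5.36
= 289.03 mOsm/kg ≈ 289.0 mOsm/kg
Osmolar gap = measured − calculated = 287 − 289.0 = -2.0 mOsm/kg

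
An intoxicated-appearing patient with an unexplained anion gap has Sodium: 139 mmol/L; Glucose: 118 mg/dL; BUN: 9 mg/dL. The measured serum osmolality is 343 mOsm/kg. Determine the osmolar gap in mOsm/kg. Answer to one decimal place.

Calculated osmolality = 2·Na + glucose/18 + BUN/2.8
= 2·139 + 118/18 + 9/2.8
= 278 + 6.56 + 3.21
= 287.77 mOsm/kg ≈ 287.8 mOsm/kg
Osmolar gap = measured − calculated = 343 − 287.8 = 55.2 mOsm/kg

55.2 mOsm/kg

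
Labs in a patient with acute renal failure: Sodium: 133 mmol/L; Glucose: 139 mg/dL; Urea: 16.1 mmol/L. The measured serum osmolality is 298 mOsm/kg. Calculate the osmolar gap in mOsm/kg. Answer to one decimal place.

Calculated osmolality = 2·Na + glucose/18 + urea
= 2·133 + 139/18 + 16.1
= 266 + 7.72 + 16.10
= 289.82 mOsm/kg ≈ 289.8 mOsm/kg
Osmolar gap = measured − calculated = 298 − 289.8 = 8.2 mOsm/kg

8.2 mOsm/kg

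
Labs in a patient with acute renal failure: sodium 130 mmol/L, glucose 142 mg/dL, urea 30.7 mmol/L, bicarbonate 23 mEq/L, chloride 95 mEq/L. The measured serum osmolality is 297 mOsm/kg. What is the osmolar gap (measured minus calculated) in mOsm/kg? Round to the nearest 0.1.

Calculated osmolality = 2·Na + glucose/18 + urea
= 2·130 + 142/18 + 30.7
= 260 + 7.89 + 30.70
= 298.59 mOsm/kg ≈ 298.6 mOsm/kg
Osmolar gap = measured − calculated = 297 − 298.6 = -1.6 mOsm/kg

-1.6 mOsm/kg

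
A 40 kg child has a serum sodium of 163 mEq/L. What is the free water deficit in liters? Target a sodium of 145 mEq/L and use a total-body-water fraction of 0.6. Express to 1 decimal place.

TBW = 0.6 · 40 = 24 L
Free water deficit = TBW · (Na/145 − 1)
= 24 · (163/145 − 1)
= 24 · 0.1241
= 2.98 L

3.0 L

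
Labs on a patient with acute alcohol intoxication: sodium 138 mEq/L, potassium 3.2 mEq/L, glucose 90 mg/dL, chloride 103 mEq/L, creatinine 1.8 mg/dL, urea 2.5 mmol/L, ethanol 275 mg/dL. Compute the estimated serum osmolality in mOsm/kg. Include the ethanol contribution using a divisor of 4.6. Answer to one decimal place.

Calculated osmolality = 2·Na + glucose/18 + urea + ethanol/4.6
= 2·138 + 90/18 + 2.5 + 275/4.6
= 276 + 5 + 2.50 + 59.78
= 343.28 mOsm/kg

343.3 mOsm/kg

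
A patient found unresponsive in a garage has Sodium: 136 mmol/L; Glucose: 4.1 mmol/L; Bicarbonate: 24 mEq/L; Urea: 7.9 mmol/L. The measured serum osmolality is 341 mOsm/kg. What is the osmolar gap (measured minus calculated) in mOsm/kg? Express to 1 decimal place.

Calculated osmolality = 2·Na + glucose + urea
= 2·136 + 4.1 + 7.9
= 272 + 4.10 + 7.90
= 284 mOsm/kg ≈ 284.0 mOsm/kg
Osmolar gap = measured − calculated = 341 − 284.0 = 57.0 mOsm/kg

57.0 mOsm/kg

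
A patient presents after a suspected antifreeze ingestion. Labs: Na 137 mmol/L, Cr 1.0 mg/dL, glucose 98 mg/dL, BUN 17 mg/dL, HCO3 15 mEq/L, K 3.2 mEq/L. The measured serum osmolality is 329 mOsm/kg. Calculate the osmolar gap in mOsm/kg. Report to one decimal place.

43.5 mOsm/kg

Calculated osmolality = 2·Na + glucose/18 + BUN/2.8
= 2·137 + 98/18 + 17/2.8
= 274 + 5.44 + 6.07
= 285.51 mOsm/kg ≈ 285.5 mOsm/kg
Osmolar gap = measured − calculated = 329 − 285.5 = 43.5 mOsm/kg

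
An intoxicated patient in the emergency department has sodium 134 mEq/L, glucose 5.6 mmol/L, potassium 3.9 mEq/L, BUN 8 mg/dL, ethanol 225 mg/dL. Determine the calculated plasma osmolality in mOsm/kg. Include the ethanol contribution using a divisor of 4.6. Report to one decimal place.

325.4 mOsm/kg

Calculated osmolality = 2·Na + glucose + BUN/2.8 + ethanol/4.6
= 2·134 + 5.6 + 8/2.8 + 225/4.6
= 268 + 5.60 + 2.86 + 48.91
= 325.37 mOsm/kg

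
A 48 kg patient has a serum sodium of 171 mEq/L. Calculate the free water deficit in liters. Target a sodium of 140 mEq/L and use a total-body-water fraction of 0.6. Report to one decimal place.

TBW = 0.6 · 48 = 28.8 L
Free water deficit = TBW · (Na/140 − 1)
= 28.8 · (171/140 − 1)
= 28.8 · 0.2214
= 6.38 L

6.4 L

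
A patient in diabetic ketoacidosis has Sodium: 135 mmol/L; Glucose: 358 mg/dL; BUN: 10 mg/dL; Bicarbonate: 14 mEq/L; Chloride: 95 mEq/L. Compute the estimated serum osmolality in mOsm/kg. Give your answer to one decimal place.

293.5 mOsm/kg

Calculated osmolality = 2·Na + glucose/18 + BUN/2.8
= 2·135 + 358/18 + 10/2.8
= 270 + 19.89 + 3.57
= 293.46 mOsm/kg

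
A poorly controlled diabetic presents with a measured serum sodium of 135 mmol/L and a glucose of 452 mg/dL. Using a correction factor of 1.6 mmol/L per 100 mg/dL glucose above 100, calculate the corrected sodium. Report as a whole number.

141 mmol/L

Corrected Na = measured Na + 1.6 · (glucose − 100)/100
= 135 + 1.6 · (452 − 100)/100
= 135 + 5.6
= 140.6 mmol/L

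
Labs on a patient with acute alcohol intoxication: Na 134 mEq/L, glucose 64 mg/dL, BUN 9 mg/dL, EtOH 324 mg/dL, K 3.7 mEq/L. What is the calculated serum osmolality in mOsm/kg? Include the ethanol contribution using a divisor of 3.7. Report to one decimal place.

362.3 mOsm/kg

Calculated osmolality = 2·Na + glucose/18 + BUN/2.8 + ethanol/3.7
= 2·134 + 64/18 + 9/2.8 + 324/3.7
= 268 + 3.56 + 3.21 + 87.57
= 362.34 mOsm/kg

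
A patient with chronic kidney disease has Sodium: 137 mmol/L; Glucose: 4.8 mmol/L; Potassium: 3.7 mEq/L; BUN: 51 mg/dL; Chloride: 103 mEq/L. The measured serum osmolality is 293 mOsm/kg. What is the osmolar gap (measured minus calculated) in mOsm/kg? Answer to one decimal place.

Calculated osmolality = 2·Na + glucose + BUN/2.8
= 2·137 + 4.8 + 51/2.8
= 274 + 4.80 + 18.21
= 297.01 mOsm/kg ≈ 297.0 mOsm/kg
Osmolar gap = measured − calculated = 293 − 297.0 = -4.0 mOsm/kg

-4.0 mOsm/kg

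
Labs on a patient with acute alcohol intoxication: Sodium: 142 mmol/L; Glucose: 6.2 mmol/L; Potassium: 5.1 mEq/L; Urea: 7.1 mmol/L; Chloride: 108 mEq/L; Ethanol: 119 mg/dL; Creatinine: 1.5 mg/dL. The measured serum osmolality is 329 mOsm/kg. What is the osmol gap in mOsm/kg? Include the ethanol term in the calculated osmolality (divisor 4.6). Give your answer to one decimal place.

5.8 mOsm/kg

Calculated osmolality = 2·Na + glucose + urea + ethanol/4.6
= 2·142 + 6.2 + 7.1 + 119/4.6
= 284 + 6.20 + 7.10 + 25.87
= 323.17 mOsm/kg ≈ 323.2 mOsm/kg
Osmolar gap = measured − calculated = 329 − 323.2 = 5.8 mOsm/kg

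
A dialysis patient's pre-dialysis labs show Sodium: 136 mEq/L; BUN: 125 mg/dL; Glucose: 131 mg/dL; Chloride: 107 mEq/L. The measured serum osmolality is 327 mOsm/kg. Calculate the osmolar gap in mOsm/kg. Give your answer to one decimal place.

3.1 mOsm/kg

Calculated osmolality = 2·Na + glucose/18 + BUN/2.8
= 2·136 + 131/18 + 125/2.8
= 272 + 7.28 + 44.64
= 323.92 mOsm/kg ≈ 323.9 mOsm/kg
Osmolar gap = measured − calculated = 327 − 323.9 = 3.1 mOsm/kg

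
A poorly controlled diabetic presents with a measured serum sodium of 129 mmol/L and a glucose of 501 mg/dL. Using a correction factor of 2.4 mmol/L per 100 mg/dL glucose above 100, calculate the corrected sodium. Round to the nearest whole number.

139 mmol/L

Corrected Na = measured Na + 2.4 · (glucose − 100)/100
= 129 + 2.4 · (501 − 100)/100
= 129 + 9.6
= 138.6 mmol/L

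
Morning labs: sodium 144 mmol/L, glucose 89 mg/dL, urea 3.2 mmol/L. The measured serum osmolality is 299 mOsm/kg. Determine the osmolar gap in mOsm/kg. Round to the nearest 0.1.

Calculated osmolality = 2·Na + glucose/18 + urea
= 2·144 + 89/18 + 3.2
= 288 + 4.94 + 3.20
= 296.14 mOsm/kg ≈ 296.1 mOsm/kg
Osmolar gap = measured − calculated = 299 − 296.1 = 2.9 mOsm/kg

2.9 mOsm/kg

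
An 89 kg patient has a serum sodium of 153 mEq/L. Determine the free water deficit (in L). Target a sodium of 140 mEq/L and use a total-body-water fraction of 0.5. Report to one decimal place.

TBW = 0.5 · 89 = 44.5 L
Free water deficit = TBW · (Na/140 − 1)
= 44.5 · (153/140 − 1)
= 44.5 · 0.0929
= 4.13 L

4.1 L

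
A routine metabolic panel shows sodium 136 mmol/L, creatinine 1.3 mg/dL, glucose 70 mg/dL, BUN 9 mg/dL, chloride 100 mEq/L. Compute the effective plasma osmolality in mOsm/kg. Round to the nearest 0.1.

275.9 mOsm/kg

Effective osmolality excludes urea (freely permeant across cell membranes):
2·Na + glucose/18
= 2·136 + 70/18
= 272 + 3.89
= 275.89 mOsm/kg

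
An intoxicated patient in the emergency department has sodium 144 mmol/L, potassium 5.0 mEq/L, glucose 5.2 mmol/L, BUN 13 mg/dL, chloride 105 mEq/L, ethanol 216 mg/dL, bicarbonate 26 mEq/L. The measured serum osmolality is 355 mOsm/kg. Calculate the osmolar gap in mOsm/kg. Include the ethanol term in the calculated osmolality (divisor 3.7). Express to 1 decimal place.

-1.2 mOsm/kg

Calculated osmolality = 2·Na + glucose + BUN/2.8 + ethanol/3.7
= 2·144 + 5.2 + 13/2.8 + 216/3.7
= 288 + 5.20 + 4.64 + 58.38
= 356.22 mOsm/kg ≈ 356.2 mOsm/kg
Osmolar gap = measured − calculated = 355 − 356.2 = -1.2 mOsm/kg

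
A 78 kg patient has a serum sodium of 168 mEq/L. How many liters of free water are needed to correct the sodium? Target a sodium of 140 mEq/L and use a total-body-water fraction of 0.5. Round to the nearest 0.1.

TBW = 0.5 · 78 = 39 L
Free water deficit = TBW · (Na/140 − 1)
= 39 · (168/140 − 1)
= 39 · 0.2
= 7.8 L

7.8 L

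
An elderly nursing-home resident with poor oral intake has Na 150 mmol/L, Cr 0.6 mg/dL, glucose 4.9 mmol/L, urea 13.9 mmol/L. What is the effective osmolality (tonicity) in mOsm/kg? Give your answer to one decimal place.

304.9 mOsm/kg

Effective osmolality excludes urea (freely permeant across cell membranes):
2·Na + glucose
= 2·150 + 4.9
= 300 + 4.9
= 304.9 mOsm/kg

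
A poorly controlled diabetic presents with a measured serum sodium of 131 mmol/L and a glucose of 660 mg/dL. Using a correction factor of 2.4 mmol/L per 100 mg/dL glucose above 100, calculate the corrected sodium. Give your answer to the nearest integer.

144 mmol/L

Corrected Na = measured Na + 2.4 · (glucose − 100)/100
= 131 + 2.4 · (660 − 100)/100
= 131 + 13.4
= 144.4 mmol/L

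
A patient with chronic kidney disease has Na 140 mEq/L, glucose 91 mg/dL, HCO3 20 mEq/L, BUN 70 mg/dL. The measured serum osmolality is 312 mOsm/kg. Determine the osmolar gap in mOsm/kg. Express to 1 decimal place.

Calculated osmolality = 2·Na + glucose/18 + BUN/2.8
= 2·140 + 91/18 + 70/2.8
= 280 + 5.06 + 25
= 310.06 mOsm/kg ≈ 310.1 mOsm/kg
Osmolar gap = measured − calculated = 312 − 310.1 = 1.9 mOsm/kg

1.9 mOsm/kg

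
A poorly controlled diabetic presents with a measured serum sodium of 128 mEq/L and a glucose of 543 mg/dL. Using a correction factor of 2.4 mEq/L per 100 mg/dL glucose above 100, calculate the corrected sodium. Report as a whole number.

139 mEq/L

Corrected Na = measured Na + 2.4 · (glucose − 100)/100
= 128 + 2.4 · (543 − 100)/100
= 128 + 10.6
= 138.6 mEq/L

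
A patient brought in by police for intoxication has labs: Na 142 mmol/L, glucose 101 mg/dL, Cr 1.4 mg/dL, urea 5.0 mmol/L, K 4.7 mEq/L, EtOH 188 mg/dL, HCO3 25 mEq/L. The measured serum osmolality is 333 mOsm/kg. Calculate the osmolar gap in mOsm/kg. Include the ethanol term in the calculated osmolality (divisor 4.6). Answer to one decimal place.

Calculated osmolality = 2·Na + glucose/18 + urea + ethanol/4.6
= 2·142 + 101/18 + 5 + 188/4.6
= 284 + 5.61 + 5 + 40.87
= 335.48 mOsm/kg ≈ 335.5 mOsm/kg
Osmolar gap = measured − calculated = 333 − 335.5 = -2.5 mOsm/kg

-2.5 mOsm/kg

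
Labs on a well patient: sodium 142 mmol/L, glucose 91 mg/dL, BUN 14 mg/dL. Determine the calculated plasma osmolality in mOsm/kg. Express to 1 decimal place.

Calculated osmolality = 2·Na + glucose/18 + BUN/2.8
= 2·142 + 91/18 + 14/2.8
= 284 + 5.06 + 5
= 294.06 mOsm/kg

294.1 mOsm/kg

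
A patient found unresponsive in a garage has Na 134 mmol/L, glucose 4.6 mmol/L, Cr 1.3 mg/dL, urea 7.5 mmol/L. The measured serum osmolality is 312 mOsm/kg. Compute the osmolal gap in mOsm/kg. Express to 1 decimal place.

31.9 mOsm/kg

Calculated osmolality = 2·Na + glucose + urea
= 2·134 + 4.6 + 7.5
= 268 + 4.60 + 7.50
= 280.1 mOsm/kg ≈ 280.1 mOsm/kg
Osmolar gap = measured − calculated = 312 − 280.1 = 31.9 mOsm/kg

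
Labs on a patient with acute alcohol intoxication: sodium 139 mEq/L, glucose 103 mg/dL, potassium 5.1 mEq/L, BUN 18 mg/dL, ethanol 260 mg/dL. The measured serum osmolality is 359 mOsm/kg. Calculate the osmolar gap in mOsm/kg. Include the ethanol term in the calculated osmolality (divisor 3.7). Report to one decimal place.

-1.4 mOsm/kg

Calculated osmolality = 2·Na + glucose/18 + BUN/2.8 + ethanol/3.7
= 2·139 + 103/18 + 18/2.8 + 260/3.7
= 278 + 5.72 + 6.43 + 70.27
= 360.42 mOsm/kg ≈ 360.4 mOsm/kg
Osmolar gap = measured − calculated = 359 − 360.4 = -1.4 mOsm/kg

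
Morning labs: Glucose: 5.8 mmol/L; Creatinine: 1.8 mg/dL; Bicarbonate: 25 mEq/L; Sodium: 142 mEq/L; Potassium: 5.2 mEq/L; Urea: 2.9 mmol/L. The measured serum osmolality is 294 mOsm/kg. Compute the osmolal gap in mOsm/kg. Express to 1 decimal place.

Calculated osmolality = 2·Na + glucose + urea
= 2·142 + 5.8 + 2.9
= 284 + 5.80 + 2.90
= 292.7 mOsm/kg ≈ 292.7 mOsm/kg
Osmolar gap = measured − calculated = 294 − 292.7 = 1.3 mOsm/kg

1.3 mOsm/kg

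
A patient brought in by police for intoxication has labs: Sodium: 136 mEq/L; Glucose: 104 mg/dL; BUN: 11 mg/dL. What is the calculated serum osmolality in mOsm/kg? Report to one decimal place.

Calculated osmolality = 2·Na + glucose/18 + BUN/2.8
= 2·136 + 104/18 + 11/2.8
= 272 + 5.78 + 3.93
= 281.71 mOsm/kg

281.7 mOsm/kg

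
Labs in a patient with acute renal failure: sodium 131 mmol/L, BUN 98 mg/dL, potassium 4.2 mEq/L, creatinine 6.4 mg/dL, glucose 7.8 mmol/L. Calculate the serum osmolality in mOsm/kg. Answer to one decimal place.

304.8 mOsm/kg

Calculated osmolality = 2·Na + glucose + BUN/2.8
= 2·131 + 7.8 + 98/2.8
= 262 + 7.80 + 35
= 304.8 mOsm/kg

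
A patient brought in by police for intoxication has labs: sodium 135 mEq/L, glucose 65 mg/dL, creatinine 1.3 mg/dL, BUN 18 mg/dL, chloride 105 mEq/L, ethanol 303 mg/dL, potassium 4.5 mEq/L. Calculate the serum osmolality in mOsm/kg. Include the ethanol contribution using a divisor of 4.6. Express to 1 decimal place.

345.9 mOsm/kg

Calculated osmolality = 2·Na + glucose/18 + BUN/2.8 + ethanol/4.6
= 2·135 + 65/18 + 18/2.8 + 303/4.6
= 270 + 3.61 + 6.43 + 65.87
= 345.91 mOsm/kg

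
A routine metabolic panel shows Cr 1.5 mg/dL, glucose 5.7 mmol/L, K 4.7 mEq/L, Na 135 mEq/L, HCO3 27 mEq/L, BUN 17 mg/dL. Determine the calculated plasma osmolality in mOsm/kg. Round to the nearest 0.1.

281.8 mOsm/kg

Calculated osmolality = 2·Na + glucose + BUN/2.8
= 2·135 + 5.7 + 17/2.8
= 270 + 5.70 + 6.07
= 281.77 mOsm/kg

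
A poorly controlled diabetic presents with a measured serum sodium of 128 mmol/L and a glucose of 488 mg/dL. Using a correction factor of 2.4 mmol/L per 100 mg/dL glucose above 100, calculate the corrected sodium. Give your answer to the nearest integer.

137 mmol/L

Corrected Na = measured Na + 2.4 · (glucose − 100)/100
= 128 + 2.4 · (488 − 100)/100
= 128 + 9.3
= 137.3 mmol/L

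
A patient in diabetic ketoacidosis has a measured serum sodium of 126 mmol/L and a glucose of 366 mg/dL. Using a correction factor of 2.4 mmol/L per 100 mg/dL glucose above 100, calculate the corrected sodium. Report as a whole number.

Corrected Na = measured Na + 2.4 · (glucose − 100)/100
= 126 + 2.4 · (366 − 100)/100
= 126 + 6.4
= 132.4 mmol/L

132 mmol/L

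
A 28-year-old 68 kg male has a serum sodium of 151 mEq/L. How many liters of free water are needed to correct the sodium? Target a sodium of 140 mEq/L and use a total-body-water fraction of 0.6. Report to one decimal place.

TBW = 0.6 · 68 = 40.8 L
Free water deficit = TBW · (Na/140 − 1)
= 40.8 · (151/140 − 1)
= 40.8 · 0.0786
= 3.21 L

3.2 L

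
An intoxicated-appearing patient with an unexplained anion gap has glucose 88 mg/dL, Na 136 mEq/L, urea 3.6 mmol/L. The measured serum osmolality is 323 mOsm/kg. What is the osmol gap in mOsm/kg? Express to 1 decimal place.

Calculated osmolality = 2·Na + glucose/18 + urea
= 2·136 + 88/18 + 3.6
= 272 + 4.89 + 3.60
= 280.49 mOsm/kg ≈ 280.5 mOsm/kg
Osmolar gap = measured − calculated = 323 − 280.5 = 42.5 mOsm/kg

42.5 mOsm/kg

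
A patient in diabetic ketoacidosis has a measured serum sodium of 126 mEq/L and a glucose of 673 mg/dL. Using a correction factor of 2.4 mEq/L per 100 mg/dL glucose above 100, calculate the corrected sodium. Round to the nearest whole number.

Corrected Na = measured Na + 2.4 · (glucose − 100)/100
= 126 + 2.4 · (673 − 100)/100
= 126 + 13.8
= 139.8 mEq/L

140 mEq/L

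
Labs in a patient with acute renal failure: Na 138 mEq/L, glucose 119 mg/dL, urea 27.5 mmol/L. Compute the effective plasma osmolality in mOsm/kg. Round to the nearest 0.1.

Effective osmolality excludes urea (freely permeant across cell membranes):
2·Na + glucose/18
= 2·138 + 119/18
= 276 + 6.61
= 282.61 mOsm/kg

282.6 mOsm/kg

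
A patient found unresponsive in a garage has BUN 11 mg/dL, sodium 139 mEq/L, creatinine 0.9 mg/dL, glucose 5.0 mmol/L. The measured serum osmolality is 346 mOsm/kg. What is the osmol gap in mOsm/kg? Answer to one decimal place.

Calculated osmolality = 2·Na + glucose + BUN/2.8
= 2·139 + 5 + 11/2.8
= 278 + 5 + 3.93
= 286.93 mOsm/kg ≈ 286.9 mOsm/kg
Osmolar gap = measured − calculated = 346 − 286.9 = 59.1 mOsm/kg

59.1 mOsm/kg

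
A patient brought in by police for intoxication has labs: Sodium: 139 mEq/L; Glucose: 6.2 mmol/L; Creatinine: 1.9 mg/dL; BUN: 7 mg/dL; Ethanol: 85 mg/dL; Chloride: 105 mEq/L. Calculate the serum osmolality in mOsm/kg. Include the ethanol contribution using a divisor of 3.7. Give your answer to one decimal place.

Calculated osmolality = 2·Na + glucose + BUN/2.8 + ethanol/3.7
= 2·139 + 6.2 + 7/2.8 + 85/3.7
= 278 + 6.20 + 2.50 + 22.97
= 309.67 mOsm/kg

309.7 mOsm/kg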